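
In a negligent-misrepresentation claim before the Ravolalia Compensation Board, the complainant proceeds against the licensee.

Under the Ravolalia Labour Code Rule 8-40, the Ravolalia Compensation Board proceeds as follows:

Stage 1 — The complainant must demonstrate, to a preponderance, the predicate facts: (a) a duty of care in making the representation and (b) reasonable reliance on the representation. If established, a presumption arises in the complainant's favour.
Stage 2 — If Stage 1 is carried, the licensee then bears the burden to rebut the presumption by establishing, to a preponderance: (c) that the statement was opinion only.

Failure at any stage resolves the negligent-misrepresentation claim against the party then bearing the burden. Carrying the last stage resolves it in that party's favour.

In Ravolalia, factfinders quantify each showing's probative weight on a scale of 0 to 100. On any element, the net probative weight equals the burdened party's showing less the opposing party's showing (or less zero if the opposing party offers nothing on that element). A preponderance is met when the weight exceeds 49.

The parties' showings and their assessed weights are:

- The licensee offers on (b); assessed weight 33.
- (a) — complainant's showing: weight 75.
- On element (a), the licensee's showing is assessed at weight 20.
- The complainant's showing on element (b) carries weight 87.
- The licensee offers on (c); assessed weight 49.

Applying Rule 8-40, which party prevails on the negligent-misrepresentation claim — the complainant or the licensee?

complainant

Stage 1 (complainant, a preponderance, weight exceeds 49): (a) net 75−20=55 > 49 — meets; (b) net 87−33=54 > 49 — meets.
  Stage 1 is satisfied; the onus moves to the licensee.
Stage 2 (licensee, a preponderance, weight exceeds 49): (c) 49 ≤ 49 — fails.
  Stage 2 not carried; the licensee fails its burden.
The analysis ends at Stage 2; the complainant prevails.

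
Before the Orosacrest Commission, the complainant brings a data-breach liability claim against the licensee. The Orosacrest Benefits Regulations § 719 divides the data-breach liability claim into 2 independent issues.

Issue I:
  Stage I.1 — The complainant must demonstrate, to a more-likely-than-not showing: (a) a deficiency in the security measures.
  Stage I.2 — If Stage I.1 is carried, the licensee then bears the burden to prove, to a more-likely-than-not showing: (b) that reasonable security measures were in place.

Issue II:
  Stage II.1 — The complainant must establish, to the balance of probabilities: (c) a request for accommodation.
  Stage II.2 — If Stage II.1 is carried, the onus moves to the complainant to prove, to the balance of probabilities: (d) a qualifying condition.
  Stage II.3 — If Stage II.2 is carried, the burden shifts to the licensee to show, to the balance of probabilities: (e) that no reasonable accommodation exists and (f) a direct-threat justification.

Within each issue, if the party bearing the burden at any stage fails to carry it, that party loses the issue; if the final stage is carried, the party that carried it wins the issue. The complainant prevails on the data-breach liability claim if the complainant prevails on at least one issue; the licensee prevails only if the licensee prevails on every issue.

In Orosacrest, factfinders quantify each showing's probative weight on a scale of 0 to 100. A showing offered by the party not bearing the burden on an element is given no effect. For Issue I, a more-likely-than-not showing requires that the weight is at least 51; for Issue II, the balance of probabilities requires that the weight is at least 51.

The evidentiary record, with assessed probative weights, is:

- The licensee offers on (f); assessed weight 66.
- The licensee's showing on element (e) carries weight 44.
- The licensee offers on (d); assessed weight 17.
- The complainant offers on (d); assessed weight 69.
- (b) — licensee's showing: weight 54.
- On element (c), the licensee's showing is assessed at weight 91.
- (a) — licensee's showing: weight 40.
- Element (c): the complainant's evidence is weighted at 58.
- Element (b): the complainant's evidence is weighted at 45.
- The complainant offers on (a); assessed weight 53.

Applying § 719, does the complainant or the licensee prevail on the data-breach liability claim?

complainant

— Issue I —
Stage I.1 — burden on complainant; standard: a more-likely-than-not showing (weight is at least 51).
    (a): 53 (licensee's 40 disregarded) ≥ 51 [met]
  Stage I.1 carried; the burden shifts to the licensee.
Stage I.2 — burden on licensee; standard: a more-likely-than-not showing (weight is at least 51).
    (b): 54 (complainant's 45 disregarded) ≥ 51 [met]
  Stage I.2 carried; the final stage is satisfied.
All stages carried — the licensee prevails on this issue.
— Issue II —
Stage II.1 — burden on complainant; standard: the balance of probabilities (weight is at least 51).
    (c): 58 (licensee's 91 disregarded) ≥ 51 [met]
  All elements met. The complainant retains the burden for Stage II.2.
Stage II.2 — burden on complainant; standard: the balance of probabilities (weight is at least 51).
    (d): 69 (licensee's 17 disregarded) ≥ 51 [met]
  Stage II.2 carried; the burden shifts to the licensee.
Stage II.3 — burden on licensee; standard: the balance of probabilities (weight is at least 51).
    (e): 44 < 51 [not met]
    (f): 66 ≥ 51 [met]
  The licensee does not carry Stage II.3.
The complainant prevails on this issue.
Per-issue: Issue I → licensee; Issue II → complainant. The complainant must prevail on at least one issue; overall, the complainant prevails.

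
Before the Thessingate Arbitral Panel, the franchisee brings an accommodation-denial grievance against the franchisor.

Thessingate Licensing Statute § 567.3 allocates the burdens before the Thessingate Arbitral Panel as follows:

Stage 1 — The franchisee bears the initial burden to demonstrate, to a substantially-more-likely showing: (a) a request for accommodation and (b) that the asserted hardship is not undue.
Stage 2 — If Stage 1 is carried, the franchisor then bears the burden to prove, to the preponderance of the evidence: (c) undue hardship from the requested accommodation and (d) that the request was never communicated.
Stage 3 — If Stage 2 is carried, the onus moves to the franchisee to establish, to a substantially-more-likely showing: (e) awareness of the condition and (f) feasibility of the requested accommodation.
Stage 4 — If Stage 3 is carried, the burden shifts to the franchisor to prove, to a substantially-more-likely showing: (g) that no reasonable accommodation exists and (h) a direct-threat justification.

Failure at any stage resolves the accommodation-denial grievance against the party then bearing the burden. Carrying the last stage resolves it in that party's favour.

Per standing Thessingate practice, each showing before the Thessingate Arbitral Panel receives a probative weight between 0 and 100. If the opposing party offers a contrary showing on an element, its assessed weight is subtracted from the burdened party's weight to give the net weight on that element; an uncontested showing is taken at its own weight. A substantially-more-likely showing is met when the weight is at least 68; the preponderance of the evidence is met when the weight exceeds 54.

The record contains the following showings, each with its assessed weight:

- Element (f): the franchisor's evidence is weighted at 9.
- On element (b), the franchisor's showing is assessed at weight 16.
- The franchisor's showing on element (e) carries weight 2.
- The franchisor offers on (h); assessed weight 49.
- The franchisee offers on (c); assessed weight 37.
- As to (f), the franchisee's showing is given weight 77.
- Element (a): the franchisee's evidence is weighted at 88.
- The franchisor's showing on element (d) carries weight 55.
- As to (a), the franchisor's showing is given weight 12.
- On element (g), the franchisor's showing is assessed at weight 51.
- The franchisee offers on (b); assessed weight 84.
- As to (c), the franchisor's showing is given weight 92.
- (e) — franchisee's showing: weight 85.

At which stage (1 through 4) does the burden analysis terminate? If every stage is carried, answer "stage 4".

Stage 1 — burden on franchisee; standard: a substantially-more-likely showing (weight is at least 68).
    (a): 88 − 12 = 76 ≥ 68 [met]
    (b): 84 − 16 = 68 ≥ 68 [met]
  The franchisee carries Stage 1; the franchisor now bears the burden.
Stage 2 — burden on franchisor; standard: the preponderance of the evidence (weight exceeds 54).
    (c): 92 − 37 = 55 > 54 [met]
    (d): 55 > 54 [met]
  The franchisor carries Stage 2; the franchisee now bears the burden.
Stage 3 — burden on franchisee; standard: a substantially-more-likely showing (weight is at least 68).
    (e): 85 − 2 = 83 ≥ 68 [met]
    (f): 77 − 9 = 68 ≥ 68 [met]
  Stage 3 is satisfied; the onus moves to the franchisor.
Stage 4 — burden on franchisor; standard: a substantially-more-likely showing (weight is at least 68).
    (g): 51 < 68 [not met]
    (h): 49 < 68 [not met]
  Not every element is met, so the franchisor fails to carry Stage 4.
The analysis ends at Stage 4; the franchisee prevails.

stage 4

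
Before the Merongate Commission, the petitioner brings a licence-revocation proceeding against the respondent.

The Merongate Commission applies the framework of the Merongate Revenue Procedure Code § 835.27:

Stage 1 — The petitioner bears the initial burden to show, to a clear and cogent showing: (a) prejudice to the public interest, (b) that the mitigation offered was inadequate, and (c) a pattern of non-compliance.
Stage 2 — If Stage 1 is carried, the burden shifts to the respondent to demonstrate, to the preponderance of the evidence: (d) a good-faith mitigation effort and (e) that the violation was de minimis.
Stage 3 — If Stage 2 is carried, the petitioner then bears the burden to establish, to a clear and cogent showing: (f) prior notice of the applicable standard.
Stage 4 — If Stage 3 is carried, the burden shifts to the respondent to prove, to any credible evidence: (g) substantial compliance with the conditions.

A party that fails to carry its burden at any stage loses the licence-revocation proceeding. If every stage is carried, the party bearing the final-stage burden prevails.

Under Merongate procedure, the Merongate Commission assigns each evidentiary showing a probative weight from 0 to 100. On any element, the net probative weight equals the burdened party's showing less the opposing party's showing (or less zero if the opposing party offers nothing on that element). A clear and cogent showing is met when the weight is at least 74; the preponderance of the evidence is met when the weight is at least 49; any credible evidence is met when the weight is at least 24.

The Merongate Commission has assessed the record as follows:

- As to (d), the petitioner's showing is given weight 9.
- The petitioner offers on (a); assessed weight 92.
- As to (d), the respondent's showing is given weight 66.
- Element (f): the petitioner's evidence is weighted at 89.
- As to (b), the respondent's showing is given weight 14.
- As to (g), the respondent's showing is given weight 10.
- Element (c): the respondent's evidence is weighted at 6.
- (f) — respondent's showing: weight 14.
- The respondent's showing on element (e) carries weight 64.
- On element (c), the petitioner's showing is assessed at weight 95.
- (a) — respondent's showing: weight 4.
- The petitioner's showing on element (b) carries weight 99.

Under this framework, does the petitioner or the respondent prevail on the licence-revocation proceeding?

Stage 1 (petitioner, a clear and cogent showing, weight is at least 74): (a) net 92−4=88 ≥ 74 — meets; (b) net 99−14=85 ≥ 74 — meets; (c) net 95−6=89 ≥ 74 — meets.
  All elements met. The burden passes to the respondent.
Stage 2 (respondent, the preponderance of the evidence, weight is at least 49): (d) net 66−9=57 ≥ 49 — meets; (e) 64 ≥ 49 — meets.
  The respondent carries Stage 2; the petitioner now bears the burden.
Stage 3 (petitioner, a clear and cogent showing, weight is at least 74): (f) net 89−14=75 ≥ 74 — meets.
  Stage 3 is satisfied; the onus moves to the respondent.
Stage 4 (respondent, any credible evidence, weight is at least 24): (g) 10 < 24 — fails.
  Stage 4 not carried; the respondent fails its burden.
The analysis ends at Stage 4; the petitioner prevails.

petitioner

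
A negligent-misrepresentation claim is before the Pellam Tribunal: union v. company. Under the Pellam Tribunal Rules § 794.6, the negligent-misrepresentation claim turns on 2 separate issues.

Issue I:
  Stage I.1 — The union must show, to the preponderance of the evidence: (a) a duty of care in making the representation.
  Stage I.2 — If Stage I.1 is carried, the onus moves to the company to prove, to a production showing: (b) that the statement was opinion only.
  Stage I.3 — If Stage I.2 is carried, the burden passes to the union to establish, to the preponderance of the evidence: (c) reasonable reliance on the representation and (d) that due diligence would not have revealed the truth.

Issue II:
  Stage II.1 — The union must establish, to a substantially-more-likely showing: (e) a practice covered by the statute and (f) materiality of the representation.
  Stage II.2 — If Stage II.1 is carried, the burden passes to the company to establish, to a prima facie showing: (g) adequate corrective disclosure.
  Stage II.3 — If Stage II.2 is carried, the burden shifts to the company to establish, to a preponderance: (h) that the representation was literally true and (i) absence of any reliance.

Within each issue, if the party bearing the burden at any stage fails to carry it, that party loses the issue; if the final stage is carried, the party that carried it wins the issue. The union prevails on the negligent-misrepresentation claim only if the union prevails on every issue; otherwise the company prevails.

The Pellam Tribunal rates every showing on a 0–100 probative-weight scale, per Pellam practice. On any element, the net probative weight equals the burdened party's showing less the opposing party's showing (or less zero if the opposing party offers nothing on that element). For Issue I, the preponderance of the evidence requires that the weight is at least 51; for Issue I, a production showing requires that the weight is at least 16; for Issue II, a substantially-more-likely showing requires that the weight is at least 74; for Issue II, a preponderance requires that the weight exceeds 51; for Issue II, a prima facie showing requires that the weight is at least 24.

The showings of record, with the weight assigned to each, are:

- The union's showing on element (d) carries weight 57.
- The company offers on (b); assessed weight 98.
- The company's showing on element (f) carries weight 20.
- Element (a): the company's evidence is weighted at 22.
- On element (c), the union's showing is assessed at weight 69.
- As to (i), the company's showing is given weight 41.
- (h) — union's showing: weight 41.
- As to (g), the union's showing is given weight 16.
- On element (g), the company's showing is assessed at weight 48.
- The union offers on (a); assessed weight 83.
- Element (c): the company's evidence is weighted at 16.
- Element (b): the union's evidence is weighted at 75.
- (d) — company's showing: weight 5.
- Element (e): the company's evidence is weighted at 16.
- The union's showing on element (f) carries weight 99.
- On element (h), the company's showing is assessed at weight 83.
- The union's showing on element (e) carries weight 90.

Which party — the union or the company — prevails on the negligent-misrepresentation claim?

union

— Issue I —
At Stage I.1 the union must meet the preponderance of the evidence (weight is at least 51): on (a) the weight is 83 less the opposing 22 gives net 61, which does reach 51, so (a) meets the standard.
  Stage I.1 carried; the burden shifts to the company.
At Stage I.2 the company must meet a production showing (weight is at least 16): on (b) the weight is 98 less the opposing 75 gives net 23, which does reach 16, so (b) meets the standard.
  Stage I.2 is satisfied; the onus moves to the union.
At Stage I.3 the union must meet the preponderance of the evidence (weight is at least 51): on (c) the weight is 69 less the opposing 16 gives net 53, ≥ 51, so (c) meets the standard; on (d) the weight is 57 less the opposing 5 gives net 52, ≥ 51, so (d) meets the standard.
  All elements met at the final stage.
With every stage satisfied, the union prevails on this issue.
— Issue II —
At Stage II.1 the union must meet a substantially-more-likely showing (weight is at least 74): on (e) the weight is 90 less the opposing 16 gives net 74, which does reach 74, so (e) meets the standard; on (f) the weight is 99 less the opposing 20 gives net 79, ≥ 74, so (f) meets the standard.
  All elements met. The burden passes to the company.
At Stage II.2 the company must meet a prima facie showing (weight is at least 24): on (g) the weight is 48 less the opposing 16 gives net 32, ≥ 24, so (g) meets the standard.
  All elements met. The company retains the burden for Stage II.3.
At Stage II.3 the company must meet a preponderance (weight exceeds 51): on (h) the weight is 83 less the opposing 41 gives net 42, ≤ 51, so (h) does not meet the standard; on (i) the weight is 41, which does not exceed 51, so (i) does not meet the standard.
  The company does not carry Stage II.3.
So the union prevails on this issue.
Per-issue: Issue I → union; Issue II → union. The union must prevail on every issue; overall, the union prevails.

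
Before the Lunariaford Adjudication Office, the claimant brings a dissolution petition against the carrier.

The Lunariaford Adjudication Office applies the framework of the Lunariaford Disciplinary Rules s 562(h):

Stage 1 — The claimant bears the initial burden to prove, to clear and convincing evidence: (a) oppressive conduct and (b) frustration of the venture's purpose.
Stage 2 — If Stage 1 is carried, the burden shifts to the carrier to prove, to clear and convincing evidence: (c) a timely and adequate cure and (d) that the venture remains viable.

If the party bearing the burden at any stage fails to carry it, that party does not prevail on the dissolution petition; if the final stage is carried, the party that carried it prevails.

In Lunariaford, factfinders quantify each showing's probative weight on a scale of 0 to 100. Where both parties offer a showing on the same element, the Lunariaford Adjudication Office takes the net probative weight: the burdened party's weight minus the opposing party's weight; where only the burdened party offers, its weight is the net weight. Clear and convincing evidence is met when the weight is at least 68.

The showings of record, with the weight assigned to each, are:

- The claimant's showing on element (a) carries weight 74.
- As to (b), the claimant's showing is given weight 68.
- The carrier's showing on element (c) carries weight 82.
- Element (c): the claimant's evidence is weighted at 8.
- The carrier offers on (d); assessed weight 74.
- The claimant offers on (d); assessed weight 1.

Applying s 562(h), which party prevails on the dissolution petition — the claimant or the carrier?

carrier

Stage 1 — burden on claimant; standard: clear and convincing evidence (weight is at least 68).
    (a): 74 ≥ 68 [met]
    (b): 68 ≥ 68 [met]
  All elements met. The burden passes to the carrier.
Stage 2 — burden on carrier; standard: clear and convincing evidence (weight is at least 68).
    (c): 82 − 8 = 74 ≥ 68 [met]
    (d): 74 − 1 = 73 ≥ 68 [met]
  The carrier carries the last stage.
With every stage satisfied, the carrier prevails.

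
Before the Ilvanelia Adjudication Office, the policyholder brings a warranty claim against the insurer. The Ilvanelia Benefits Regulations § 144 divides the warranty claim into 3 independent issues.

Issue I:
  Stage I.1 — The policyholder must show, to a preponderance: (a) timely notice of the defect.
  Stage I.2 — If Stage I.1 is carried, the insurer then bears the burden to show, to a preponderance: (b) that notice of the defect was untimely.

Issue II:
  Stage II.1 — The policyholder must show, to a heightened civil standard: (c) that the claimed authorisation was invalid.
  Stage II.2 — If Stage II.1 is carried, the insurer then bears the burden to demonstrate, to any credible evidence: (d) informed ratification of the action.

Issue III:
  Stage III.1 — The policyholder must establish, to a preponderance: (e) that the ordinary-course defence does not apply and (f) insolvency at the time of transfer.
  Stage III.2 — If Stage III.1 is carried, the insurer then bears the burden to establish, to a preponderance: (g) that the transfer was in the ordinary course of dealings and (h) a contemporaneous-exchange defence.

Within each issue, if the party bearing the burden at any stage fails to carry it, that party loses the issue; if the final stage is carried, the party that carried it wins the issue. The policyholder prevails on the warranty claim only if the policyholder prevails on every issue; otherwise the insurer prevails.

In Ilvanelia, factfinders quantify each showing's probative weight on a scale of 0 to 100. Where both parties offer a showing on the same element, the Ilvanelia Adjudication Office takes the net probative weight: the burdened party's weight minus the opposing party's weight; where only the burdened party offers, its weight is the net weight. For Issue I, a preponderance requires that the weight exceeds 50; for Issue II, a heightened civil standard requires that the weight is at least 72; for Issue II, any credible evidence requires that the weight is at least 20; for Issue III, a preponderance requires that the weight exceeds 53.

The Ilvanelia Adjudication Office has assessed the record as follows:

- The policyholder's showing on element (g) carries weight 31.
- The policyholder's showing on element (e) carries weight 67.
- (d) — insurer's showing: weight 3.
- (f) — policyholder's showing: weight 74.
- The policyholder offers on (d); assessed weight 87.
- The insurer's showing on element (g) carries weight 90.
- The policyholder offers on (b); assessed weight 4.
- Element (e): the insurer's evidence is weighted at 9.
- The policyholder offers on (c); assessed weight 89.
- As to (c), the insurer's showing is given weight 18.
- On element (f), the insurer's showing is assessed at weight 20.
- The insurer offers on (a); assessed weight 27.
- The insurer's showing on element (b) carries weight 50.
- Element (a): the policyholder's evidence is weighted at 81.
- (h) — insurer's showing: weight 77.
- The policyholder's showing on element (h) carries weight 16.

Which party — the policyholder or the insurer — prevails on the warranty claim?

— Issue I —
Stage I.1 (policyholder, a preponderance, weight exceeds 50): (a) net 81−27=54 > 50 — meets.
  The policyholder carries Stage I.1; the insurer now bears the burden.
Stage I.2 (insurer, a preponderance, weight exceeds 50): (b) net 50−4=46 ≤ 50 — fails.
  The insurer does not carry Stage I.2.
The policyholder prevails on this issue.
— Issue II —
Stage II.1 — burden on policyholder; standard: a heightened civil standard (weight is at least 72).
    (c): 89 − 18 = 71 < 72 [not met]
  Stage II.1 not carried; the policyholder fails its burden.
So the insurer prevails on this issue.
— Issue III —
Stage III.1 (policyholder, a preponderance, weight exceeds 53): (e) net 67−9=58 > 53 — meets; (f) net 74−20=54 > 53 — meets.
  The policyholder carries Stage III.1; the insurer now bears the burden.
Stage III.2 (insurer, a preponderance, weight exceeds 53): (g) net 90−31=59 > 53 — meets; (h) net 77−16=61 > 53 — meets.
  Stage III.2 carried; the final stage is satisfied.
With every stage satisfied, the insurer prevails on this issue.
Per-issue: Issue I → policyholder; Issue II → insurer; Issue III → insurer. The policyholder must prevail on every issue; overall, the insurer prevails.

insurer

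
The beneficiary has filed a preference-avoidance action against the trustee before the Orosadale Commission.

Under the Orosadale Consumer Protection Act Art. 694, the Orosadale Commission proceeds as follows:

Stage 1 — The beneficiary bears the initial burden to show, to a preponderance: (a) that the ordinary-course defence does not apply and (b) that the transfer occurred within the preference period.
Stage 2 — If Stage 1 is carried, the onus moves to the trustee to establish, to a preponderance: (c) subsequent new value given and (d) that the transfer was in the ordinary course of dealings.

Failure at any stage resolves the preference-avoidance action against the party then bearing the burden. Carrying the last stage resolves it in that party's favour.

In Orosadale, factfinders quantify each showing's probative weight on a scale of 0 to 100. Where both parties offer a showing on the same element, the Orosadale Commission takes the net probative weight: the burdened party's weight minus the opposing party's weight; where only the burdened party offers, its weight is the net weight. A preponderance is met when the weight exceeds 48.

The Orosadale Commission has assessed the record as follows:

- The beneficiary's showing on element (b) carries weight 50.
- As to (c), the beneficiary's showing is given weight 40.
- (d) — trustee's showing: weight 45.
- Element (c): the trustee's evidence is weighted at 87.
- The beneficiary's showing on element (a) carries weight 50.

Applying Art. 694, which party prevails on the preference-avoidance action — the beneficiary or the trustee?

Stage 1 (beneficiary, a preponderance, weight exceeds 48): (a) 50 > 48 — meets; (b) 50 > 48 — meets.
  The beneficiary carries Stage 1; the trustee now bears the burden.
Stage 2 (trustee, a preponderance, weight exceeds 48): (c) net 87−40=47 ≤ 48 — fails; (d) 45 ≤ 48 — fails.
  The trustee does not carry Stage 2.
So the beneficiary prevails.

beneficiary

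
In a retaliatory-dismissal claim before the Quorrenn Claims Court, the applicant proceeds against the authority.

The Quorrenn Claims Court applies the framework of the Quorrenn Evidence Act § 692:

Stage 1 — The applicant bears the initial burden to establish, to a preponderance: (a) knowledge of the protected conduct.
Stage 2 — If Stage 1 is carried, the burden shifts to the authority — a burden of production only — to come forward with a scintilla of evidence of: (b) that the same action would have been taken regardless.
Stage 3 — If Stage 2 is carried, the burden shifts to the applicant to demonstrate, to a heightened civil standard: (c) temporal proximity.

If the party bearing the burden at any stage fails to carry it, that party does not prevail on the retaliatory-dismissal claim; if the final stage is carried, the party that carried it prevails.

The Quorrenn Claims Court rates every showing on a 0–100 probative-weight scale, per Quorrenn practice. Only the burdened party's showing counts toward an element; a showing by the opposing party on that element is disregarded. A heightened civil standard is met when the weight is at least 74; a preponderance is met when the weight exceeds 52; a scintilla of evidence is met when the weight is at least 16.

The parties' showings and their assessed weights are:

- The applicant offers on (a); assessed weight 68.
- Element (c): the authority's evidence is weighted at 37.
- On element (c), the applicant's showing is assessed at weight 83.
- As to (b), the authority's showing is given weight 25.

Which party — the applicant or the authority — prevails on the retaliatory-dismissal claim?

applicant

At Stage 1 the applicant must meet a preponderance (weight exceeds 52): on (a) the weight is 68, > 52, so (a) meets the standard.
  Stage 1 carried; the burden shifts to the authority.
At Stage 2 the authority must meet a scintilla of evidence (weight is at least 16): on (b) the weight is 25, ≥ 16, so (b) meets the standard.
  Stage 2 carried; the burden shifts to the applicant.
At Stage 3 the applicant must meet a heightened civil standard (weight is at least 74): on (c) the weight is 83 (the authority's 37 is given no effect), which does reach 74, so (c) meets the standard.
  Stage 3 carried; the final stage is satisfied.
With every stage satisfied, the applicant prevails.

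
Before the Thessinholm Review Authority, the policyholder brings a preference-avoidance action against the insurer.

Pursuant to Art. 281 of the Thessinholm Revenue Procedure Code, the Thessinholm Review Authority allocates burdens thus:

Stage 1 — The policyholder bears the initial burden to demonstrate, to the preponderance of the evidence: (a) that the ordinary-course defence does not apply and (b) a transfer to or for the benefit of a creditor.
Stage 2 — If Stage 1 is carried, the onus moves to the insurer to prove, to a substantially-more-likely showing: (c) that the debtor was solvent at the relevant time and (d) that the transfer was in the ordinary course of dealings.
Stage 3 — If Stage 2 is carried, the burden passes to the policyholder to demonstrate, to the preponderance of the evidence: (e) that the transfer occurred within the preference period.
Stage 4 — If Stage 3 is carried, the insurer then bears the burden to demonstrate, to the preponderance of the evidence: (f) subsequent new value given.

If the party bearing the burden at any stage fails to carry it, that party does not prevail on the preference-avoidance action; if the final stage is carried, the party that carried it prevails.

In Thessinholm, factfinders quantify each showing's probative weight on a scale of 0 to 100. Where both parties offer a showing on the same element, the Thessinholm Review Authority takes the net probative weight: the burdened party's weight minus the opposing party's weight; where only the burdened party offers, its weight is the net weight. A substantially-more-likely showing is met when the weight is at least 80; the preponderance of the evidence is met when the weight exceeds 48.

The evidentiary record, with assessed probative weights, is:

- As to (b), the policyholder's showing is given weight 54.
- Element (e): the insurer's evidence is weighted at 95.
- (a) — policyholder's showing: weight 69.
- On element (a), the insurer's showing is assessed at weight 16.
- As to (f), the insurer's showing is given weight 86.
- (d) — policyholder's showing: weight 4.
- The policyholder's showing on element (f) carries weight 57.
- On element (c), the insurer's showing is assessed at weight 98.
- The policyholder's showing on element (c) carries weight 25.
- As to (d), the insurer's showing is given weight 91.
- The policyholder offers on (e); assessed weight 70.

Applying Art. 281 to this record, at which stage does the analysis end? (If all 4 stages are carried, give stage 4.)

stage 2

At Stage 1 the policyholder must meet the preponderance of the evidence (weight exceeds 48): on (a) the weight is 69 less the opposing 16 gives net 53, which does exceed 48, so (a) meets the standard; on (b) the weight is 54, which does exceed 48, so (b) meets the standard.
  The policyholder carries Stage 1; the insurer now bears the burden.
At Stage 2 the insurer must meet a substantially-more-likely showing (weight is at least 80): on (c) the weight is 98 less the opposing 25 gives net 73, < 80, so (c) does not meet the standard; on (d) the weight is 91 less the opposing 4 gives net 87, ≥ 80, so (d) meets the standard.
  The insurer does not carry Stage 2.
The analysis ends at Stage 2; the policyholder prevails.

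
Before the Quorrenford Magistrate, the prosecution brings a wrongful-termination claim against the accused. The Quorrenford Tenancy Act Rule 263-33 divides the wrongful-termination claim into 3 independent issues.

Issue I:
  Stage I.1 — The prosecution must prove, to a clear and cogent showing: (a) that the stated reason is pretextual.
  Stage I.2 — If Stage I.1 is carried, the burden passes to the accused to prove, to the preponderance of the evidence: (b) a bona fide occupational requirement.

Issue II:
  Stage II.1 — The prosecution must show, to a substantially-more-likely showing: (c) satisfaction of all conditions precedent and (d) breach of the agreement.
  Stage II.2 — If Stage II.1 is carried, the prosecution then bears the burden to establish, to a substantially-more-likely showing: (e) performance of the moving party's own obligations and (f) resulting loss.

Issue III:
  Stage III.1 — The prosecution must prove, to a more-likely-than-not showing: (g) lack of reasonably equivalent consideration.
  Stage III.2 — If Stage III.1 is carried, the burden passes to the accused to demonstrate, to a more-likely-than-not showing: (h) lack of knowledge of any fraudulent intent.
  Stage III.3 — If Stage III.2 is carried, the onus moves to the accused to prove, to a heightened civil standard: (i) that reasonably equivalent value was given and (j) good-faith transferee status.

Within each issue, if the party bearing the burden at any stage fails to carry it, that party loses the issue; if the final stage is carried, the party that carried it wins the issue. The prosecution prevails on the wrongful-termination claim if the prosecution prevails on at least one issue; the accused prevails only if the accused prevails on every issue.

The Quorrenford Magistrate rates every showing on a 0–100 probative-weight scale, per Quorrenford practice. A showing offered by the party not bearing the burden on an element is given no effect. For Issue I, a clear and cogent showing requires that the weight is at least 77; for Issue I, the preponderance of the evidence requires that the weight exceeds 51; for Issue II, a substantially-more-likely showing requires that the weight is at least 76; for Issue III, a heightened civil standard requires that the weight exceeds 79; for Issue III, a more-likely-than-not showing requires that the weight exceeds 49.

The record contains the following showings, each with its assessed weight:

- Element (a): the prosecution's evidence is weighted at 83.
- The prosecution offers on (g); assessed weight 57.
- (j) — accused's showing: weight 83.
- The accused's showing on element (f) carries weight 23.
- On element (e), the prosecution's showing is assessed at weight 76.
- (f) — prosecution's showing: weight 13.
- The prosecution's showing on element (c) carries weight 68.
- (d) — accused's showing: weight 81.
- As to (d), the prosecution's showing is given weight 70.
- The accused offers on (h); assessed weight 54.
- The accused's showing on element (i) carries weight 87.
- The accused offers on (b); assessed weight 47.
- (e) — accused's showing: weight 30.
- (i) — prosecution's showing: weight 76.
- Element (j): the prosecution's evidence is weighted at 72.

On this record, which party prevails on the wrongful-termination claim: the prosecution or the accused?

prosecution

— Issue I —
Stage I.1 (prosecution, a clear and cogent showing, weight is at least 77): (a) 83 ≥ 77 — meets.
  All elements met. The burden passes to the accused.
Stage I.2 (accused, the preponderance of the evidence, weight exceeds 51): (b) 47 ≤ 51 — fails.
  Stage I.2 not carried; the accused fails its burden.
The prosecution prevails on this issue.
— Issue II —
At Stage II.1 the prosecution must meet a substantially-more-likely showing (weight is at least 76): on (c) the weight is 68, which does not reach 76, so (c) does not meet the standard; on (d) the weight is 70 (the accused's 81 is given no effect), which does not reach 76, so (d) does not meet the standard.
  The prosecution does not carry Stage II.1.
The accused prevails on this issue.
— Issue III —
Stage III.1 — burden on prosecution; standard: a more-likely-than-not showing (weight exceeds 49).
    (g): 57 > 49 [met]
  All elements met. The burden passes to the accused.
Stage III.2 — burden on accused; standard: a more-likely-than-not showing (weight exceeds 49).
    (h): 54 > 49 [met]
  Stage III.2 is satisfied; the accused continues to bear the burden.
Stage III.3 — burden on accused; standard: a heightened civil standard (weight exceeds 79).
    (i): 87 (prosecution's 76 disregarded) > 79 [met]
    (j): 83 (prosecution's 72 disregarded) > 79 [met]
  Stage III.3 carried; the final stage is satisfied.
All stages carried — the accused prevails on this issue.
Per-issue: Issue I → prosecution; Issue II → accused; Issue III → accused. The prosecution must prevail on at least one issue; overall, the prosecution prevails.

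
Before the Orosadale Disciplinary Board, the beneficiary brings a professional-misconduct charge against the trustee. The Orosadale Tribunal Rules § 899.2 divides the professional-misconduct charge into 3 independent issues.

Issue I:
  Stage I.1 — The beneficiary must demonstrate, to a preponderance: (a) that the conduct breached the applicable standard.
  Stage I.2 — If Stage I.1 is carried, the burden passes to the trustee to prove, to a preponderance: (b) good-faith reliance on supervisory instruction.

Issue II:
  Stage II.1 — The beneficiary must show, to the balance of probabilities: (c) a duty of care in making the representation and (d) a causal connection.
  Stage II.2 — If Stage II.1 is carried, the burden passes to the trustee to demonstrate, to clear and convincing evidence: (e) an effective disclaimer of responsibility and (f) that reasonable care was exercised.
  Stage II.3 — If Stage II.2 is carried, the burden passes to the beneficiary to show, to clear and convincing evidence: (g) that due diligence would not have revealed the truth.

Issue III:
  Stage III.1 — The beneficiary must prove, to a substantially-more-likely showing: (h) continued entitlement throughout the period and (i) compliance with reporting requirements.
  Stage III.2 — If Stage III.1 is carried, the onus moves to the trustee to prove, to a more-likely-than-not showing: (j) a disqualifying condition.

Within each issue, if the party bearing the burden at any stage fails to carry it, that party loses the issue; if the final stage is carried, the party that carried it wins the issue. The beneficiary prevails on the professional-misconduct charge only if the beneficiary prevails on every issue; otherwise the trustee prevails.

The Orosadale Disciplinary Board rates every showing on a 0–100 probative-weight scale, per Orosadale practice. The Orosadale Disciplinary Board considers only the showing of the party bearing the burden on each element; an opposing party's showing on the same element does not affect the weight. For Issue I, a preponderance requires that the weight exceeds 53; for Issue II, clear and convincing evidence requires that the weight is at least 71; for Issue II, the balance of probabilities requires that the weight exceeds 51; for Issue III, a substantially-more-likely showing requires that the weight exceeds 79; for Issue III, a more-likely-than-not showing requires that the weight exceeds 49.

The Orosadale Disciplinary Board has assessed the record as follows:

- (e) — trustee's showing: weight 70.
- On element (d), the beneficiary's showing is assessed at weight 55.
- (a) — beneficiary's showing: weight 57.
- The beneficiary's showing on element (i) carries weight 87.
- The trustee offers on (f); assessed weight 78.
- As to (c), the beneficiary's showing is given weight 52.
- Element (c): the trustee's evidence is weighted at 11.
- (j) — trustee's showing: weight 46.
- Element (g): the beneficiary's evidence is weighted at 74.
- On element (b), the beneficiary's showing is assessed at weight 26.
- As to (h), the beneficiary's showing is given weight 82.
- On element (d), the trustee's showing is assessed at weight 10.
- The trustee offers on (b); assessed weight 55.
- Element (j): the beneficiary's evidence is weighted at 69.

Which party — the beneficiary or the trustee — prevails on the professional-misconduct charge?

trustee

— Issue I —
Stage I.1 (beneficiary, a preponderance, weight exceeds 53): (a) 57 > 53 — meets.
  The beneficiary carries Stage I.1; the trustee now bears the burden.
Stage I.2 (trustee, a preponderance, weight exceeds 53): (b) 55 (beneficiary's 26 disregarded) > 53 — meets.
  All elements met at the final stage.
All stages carried — the trustee prevails on this issue.
— Issue II —
Stage II.1 (beneficiary, the balance of probabilities, weight exceeds 51): (c) 52 (trustee's 11 disregarded) > 51 — meets; (d) 55 (trustee's 10 disregarded) > 51 — meets.
  Stage II.1 is satisfied; the onus moves to the trustee.
Stage II.2 (trustee, clear and convincing evidence, weight is at least 71): (e) 70 < 71 — fails; (f) 78 ≥ 71 — meets.
  Not every element is met, so the trustee fails to carry Stage II.2.
The beneficiary prevails on this issue.
— Issue III —
At Stage III.1 the beneficiary must meet a substantially-more-likely showing (weight exceeds 79): on (h) the weight is 82, > 79, so (h) meets the standard; on (i) the weight is 87, which does exceed 79, so (i) meets the standard.
  The beneficiary carries Stage III.1; the trustee now bears the burden.
At Stage III.2 the trustee must meet a more-likely-than-not showing (weight exceeds 49): on (j) the weight is 46 (the beneficiary's 69 is given no effect), which does not exceed 49, so (j) does not meet the standard.
  Stage III.2 not carried; the trustee fails its burden.
So the beneficiary prevails on this issue.
Per-issue: Issue I → trustee; Issue II → beneficiary; Issue III → beneficiary. The beneficiary must prevail on every issue; overall, the trustee prevails.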